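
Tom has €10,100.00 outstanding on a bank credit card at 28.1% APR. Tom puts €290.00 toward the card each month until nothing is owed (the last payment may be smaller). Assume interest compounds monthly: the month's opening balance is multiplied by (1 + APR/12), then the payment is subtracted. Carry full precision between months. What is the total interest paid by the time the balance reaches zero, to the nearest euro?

€11,078

Monthly rate r = 28.1%/12 = 2.34167% = 0.0234167.
Payoff takes n = ⌈−ln(1 − rB₀/P)/ln(1+r)⌉ = ⌈73.028⌉ = 74 payments; the last is €8.18.
Total paid = 73·€290.00 + €8.18 = €21,178.18.
Total interest = total paid − principal = €21,178.18 − €10,100.00 = €11,078.18.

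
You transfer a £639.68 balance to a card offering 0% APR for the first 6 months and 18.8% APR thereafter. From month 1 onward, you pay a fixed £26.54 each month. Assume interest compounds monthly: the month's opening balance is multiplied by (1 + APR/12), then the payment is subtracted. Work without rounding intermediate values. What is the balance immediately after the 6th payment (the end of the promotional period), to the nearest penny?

£480.44

Promo months 1–6 at r₀ = 0%/12 = 0; months 7+ at r₁ = 18.8%/12 = 0.0156667.
After month 6 (no interest yet): B = £639.68 − 6·£26.54 = £480.44.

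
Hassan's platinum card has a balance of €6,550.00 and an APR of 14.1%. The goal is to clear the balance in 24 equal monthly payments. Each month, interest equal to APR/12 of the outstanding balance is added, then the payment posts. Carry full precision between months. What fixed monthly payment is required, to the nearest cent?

€314.79

Monthly rate r = 14.1%/12 = 1.175% = 0.01175.
Level-payment amortization: P = B₀·r / (1 − (1+r)^(−n)) = 6550.00·0.01175 / (1 − 1.01175^(−24)).
Denominator 1 − (1+r)^(−24) = 0.244485356.
P = 76.9625 / 0.244485356 ≈ 314.79.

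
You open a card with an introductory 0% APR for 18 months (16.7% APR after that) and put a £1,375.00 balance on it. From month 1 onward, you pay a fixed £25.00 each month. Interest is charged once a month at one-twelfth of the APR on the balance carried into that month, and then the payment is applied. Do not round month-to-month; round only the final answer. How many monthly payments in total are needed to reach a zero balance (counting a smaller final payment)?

71 months

Promo months 1–18 at r₀ = 0%/12 = 0; months 19+ at r₁ = 16.7%/12 = 0.0139167.
After month 18 (no interest yet): B = £1,375.00 − 18·£25.00 = £925.00.
Then at r₁ with £25.00/mo: n₂ = −ln(1 − r₁·B/P)/ln(1+r₁) ≈ 52.34 → 53 more payments.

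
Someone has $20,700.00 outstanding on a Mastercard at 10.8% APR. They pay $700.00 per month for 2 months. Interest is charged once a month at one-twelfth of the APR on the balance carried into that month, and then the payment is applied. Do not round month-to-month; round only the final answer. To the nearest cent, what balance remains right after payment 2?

Monthly rate r = 10.8%/12 = 0.9% = 0.009.
Each month: B ← B·(1+r) − $700.00.
Month 1: interest $186.30; balance after payment $20,186.30.
Month 2: interest $181.68; balance after payment $19,667.98.

$19,667.98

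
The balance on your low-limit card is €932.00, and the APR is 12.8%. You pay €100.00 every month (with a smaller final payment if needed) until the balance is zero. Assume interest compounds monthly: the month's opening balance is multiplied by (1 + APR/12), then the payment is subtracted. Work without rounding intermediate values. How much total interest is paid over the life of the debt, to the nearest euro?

€55

Monthly rate r = 12.8%/12 = 1.06667% = 0.0106667.
Payoff takes n = ⌈−ln(1 − rB₀/P)/ln(1+r)⌉ = ⌈9.869⌉ = 10 payments; the last is €86.93.
Total paid = 9·€100.00 + €86.93 = €986.93.
Total interest = total paid − principal = €986.93 − €932.00 = €54.93.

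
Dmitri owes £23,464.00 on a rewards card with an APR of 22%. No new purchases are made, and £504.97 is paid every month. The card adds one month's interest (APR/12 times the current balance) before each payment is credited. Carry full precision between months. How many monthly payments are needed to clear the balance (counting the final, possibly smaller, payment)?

Monthly rate r = 22%/12 = 1.83333% = 0.0183333.
Recurrence: B ← B·(1+r) − £504.97.
Month 1: interest £430.17; balance after payment £23,389.20.
Month 2: interest £428.80; balance after payment £23,313.04.
Closed form: n = −ln(1 − rB₀/P)/ln(1+r) = −ln(0.14812)/ln(1.01833) ≈ 105.119, so the balance reaches zero during payment 106.

106 months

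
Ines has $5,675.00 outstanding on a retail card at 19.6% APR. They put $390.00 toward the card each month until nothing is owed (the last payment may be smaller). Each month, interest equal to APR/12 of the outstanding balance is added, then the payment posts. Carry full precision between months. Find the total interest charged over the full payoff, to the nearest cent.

$858.18

Monthly rate r = 19.6%/12 = 1.63333% = 0.0163333.
Payoff takes n = ⌈−ln(1 − rB₀/P)/ln(1+r)⌉ = ⌈16.750⌉ = 17 payments; the last is $293.18.
Total paid = 16·$390.00 + $293.18 = $6,533.18.
Total interest = total paid − principal = $6,533.18 − $5,675.00 = $858.18.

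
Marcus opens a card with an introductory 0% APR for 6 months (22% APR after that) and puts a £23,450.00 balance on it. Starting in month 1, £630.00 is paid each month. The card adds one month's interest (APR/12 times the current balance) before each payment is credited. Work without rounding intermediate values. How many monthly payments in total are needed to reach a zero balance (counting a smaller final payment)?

53 payments

Promo months 1–6 at r₀ = 0%/12 = 0; months 7+ at r₁ = 22%/12 = 0.0183333.
After month 6 (no interest yet): B = £23,450.00 − 6·£630.00 = £19,670.00.
Then at r₁ with £630.00/mo: n₂ = −ln(1 − r₁·B/P)/ln(1+r₁) ≈ 46.76 → 47 more payments.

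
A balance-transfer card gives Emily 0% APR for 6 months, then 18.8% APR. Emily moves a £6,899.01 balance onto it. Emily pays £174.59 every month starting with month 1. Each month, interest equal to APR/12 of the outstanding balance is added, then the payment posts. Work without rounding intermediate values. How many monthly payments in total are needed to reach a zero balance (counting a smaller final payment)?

54 payments

Promo months 1–6 at r₀ = 0%/12 = 0; months 7+ at r₁ = 18.8%/12 = 0.0156667.
After month 6 (no interest yet): B = £6,899.01 − 6·£174.59 = £5,851.47.
Then at r₁ with £174.59/mo: n₂ = −ln(1 − r₁·B/P)/ln(1+r₁) ≈ 47.90 → 48 more payments.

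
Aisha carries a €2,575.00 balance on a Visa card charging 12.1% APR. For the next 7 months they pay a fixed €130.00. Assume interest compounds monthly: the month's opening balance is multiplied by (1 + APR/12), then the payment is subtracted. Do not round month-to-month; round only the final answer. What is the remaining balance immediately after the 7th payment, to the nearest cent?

Monthly rate r = 12.1%/12 = 1.00833% = 0.0100833.
Each month: B ← B·(1+r) − €130.00.
Month 1: interest €25.96; balance after payment €2,470.96.
Month 2: interest €24.92; balance after payment €2,365.88.
Month 3: interest €23.86; balance after payment €2,259.74.
Month 4: interest €22.79; balance after payment €2,152.52.
Month 5: interest €21.70; balance after payment €2,044.23.
Month 6: interest €20.61; balance after payment €1,934.84.
Month 7: interest €19.51; balance after payment €1,824.35.

€1,824.35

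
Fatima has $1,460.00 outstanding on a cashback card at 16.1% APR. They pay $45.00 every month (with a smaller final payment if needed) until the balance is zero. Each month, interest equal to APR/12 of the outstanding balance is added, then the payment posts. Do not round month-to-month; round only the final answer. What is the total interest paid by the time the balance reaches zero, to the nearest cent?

Monthly rate r = 16.1%/12 = 1.34167% = 0.0134167.
Payoff takes n = ⌈−ln(1 − rB₀/P)/ln(1+r)⌉ = ⌈42.878⌉ = 43 payments; the last is $39.54.
Total paid = 42·$45.00 + $39.54 = $1,929.54.
Total interest = total paid − principal = $1,929.54 − $1,460.00 = $469.54.

$469.54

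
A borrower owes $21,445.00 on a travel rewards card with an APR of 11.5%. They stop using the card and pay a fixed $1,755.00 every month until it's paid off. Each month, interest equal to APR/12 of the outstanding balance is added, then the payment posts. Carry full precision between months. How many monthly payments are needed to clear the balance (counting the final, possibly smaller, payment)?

Monthly rate r = 11.5%/12 = 0.958333% = 0.00958333.
Recurrence: B ← B·(1+r) − $1,755.00.
Month 1: interest $205.51; balance after payment $19,895.51.
Month 2: interest $190.67; balance after payment $18,331.18.
Closed form: n = −ln(1 − rB₀/P)/ln(1+r) = −ln(0.8829)/ln(1.00958) ≈ 13.058, so the balance reaches zero during payment 14.

14 months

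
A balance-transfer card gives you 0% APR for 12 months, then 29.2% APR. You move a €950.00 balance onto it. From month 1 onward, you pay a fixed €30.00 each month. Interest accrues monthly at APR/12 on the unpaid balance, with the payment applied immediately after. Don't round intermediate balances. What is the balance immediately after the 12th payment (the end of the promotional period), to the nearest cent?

€590.00

Promo months 1–12 at r₀ = 0%/12 = 0; months 13+ at r₁ = 29.2%/12 = 0.0243333.
After month 12 (no interest yet): B = €950.00 − 12·€30.00 = €590.00.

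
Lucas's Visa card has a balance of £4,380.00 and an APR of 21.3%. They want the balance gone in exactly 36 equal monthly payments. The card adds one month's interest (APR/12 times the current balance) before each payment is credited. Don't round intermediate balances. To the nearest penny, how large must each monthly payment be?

£165.69

Monthly rate r = 21.3%/12 = 1.775% = 0.01775.
Level-payment amortization: P = B₀·r / (1 − (1+r)^(−n)) = 4380.00·0.01775 / (1 − 1.01775^(−36)).
Denominator 1 − (1+r)^(−36) = 0.469213337.
P = 77.745 / 0.469213337 ≈ 165.69.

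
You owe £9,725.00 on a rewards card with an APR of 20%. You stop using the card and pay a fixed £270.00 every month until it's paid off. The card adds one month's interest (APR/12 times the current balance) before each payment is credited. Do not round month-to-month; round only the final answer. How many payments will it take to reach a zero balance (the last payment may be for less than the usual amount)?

56 payments

Monthly rate r = 20%/12 = 1.66667% = 0.0166667.
Recurrence: B ← B·(1+r) − £270.00.
Month 1: interest £162.08; balance after payment £9,617.08.
Month 2: interest £160.28; balance after payment £9,507.37.
Closed form: n = −ln(1 − rB₀/P)/ln(1+r) = −ln(0.39969)/ln(1.01667) ≈ 55.481, so the balance reaches zero during payment 56.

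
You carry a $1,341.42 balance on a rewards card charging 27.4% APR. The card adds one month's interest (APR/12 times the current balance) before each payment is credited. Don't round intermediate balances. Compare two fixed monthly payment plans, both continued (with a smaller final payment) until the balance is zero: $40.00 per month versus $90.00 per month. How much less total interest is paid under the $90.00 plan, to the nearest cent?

$912.75

Monthly rate r = 27.4%/12 = 2.28333% = 0.0228333.
At $40.00/mo: n = ⌈−ln(1 − rB₀/P)/ln(1+r)⌉ = 65 payments (last $11.38); total interest = total paid − $1,341.42 = $1,229.96.
At $90.00/mo: 19 payments (last $38.63); total interest $317.21.
Interest saved = $1,229.96 − $317.21 = $912.75.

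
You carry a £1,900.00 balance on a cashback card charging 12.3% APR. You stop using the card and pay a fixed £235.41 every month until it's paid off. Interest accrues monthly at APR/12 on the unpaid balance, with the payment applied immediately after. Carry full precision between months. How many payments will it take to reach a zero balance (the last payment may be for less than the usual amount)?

9 payments

Monthly rate r = 12.3%/12 = 1.025% = 0.01025.
Recurrence: B ← B·(1+r) − £235.41.
Month 1: interest £19.48; balance after payment £1,684.06.
Month 2: interest £17.26; balance after payment £1,465.92.
Closed form: n = −ln(1 − rB₀/P)/ln(1+r) = −ln(0.91727)/ln(1.01025) ≈ 8.468, so the balance reaches zero during payment 9.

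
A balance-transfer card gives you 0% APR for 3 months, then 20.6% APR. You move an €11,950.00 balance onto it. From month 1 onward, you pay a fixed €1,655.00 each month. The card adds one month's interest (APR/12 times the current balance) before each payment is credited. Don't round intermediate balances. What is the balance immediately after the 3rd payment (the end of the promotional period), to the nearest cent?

€6,985.00

Promo months 1–3 at r₀ = 0%/12 = 0; months 4+ at r₁ = 20.6%/12 = 0.0171667.
After month 3 (no interest yet): B = €11,950.00 − 3·€1,655.00 = €6,985.00.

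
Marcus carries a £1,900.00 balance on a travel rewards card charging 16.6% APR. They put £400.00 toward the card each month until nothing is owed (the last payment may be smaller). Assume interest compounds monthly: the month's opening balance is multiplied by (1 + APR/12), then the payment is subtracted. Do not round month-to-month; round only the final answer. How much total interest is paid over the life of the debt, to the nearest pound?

Monthly rate r = 16.6%/12 = 1.38333% = 0.0138333.
Payoff takes n = ⌈−ln(1 − rB₀/P)/ln(1+r)⌉ = ⌈4.947⌉ = 5 payments; the last is £379.00.
Total paid = 4·£400.00 + £379.00 = £1,979.00.
Total interest = total paid − principal = £1,979.00 − £1,900.00 = £79.00.

£79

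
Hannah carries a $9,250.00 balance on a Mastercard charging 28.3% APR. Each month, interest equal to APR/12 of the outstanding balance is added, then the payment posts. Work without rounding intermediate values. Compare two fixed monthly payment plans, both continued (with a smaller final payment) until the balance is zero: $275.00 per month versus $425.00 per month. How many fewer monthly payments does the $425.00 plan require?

Monthly rate r = 28.3%/12 = 2.35833% = 0.0235833.
At $275.00/mo: n = ⌈−ln(1 − rB₀/P)/ln(1+r)⌉ = 68 payments (last $172.32); total interest = total paid − $9,250.00 = $9,347.32.
At $425.00/mo: 31 payments (last $379.52); total interest $3,879.52.
Payments saved = 68 − 31 = 37.

37 fewer payments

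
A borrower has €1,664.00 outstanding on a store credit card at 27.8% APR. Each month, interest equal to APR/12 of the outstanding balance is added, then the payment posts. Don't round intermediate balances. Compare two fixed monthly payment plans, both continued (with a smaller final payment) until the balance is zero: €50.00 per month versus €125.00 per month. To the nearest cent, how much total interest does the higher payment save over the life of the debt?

Monthly rate r = 27.8%/12 = 2.31667% = 0.0231667.
At €50.00/mo: n = ⌈−ln(1 − rB₀/P)/ln(1+r)⌉ = 65 payments (last €18.08); total interest = total paid − €1,664.00 = €1,554.08.
At €125.00/mo: 17 payments (last €12.69); total interest €348.69.
Interest saved = €1,554.08 − €348.69 = €1,205.39.

€1,205.39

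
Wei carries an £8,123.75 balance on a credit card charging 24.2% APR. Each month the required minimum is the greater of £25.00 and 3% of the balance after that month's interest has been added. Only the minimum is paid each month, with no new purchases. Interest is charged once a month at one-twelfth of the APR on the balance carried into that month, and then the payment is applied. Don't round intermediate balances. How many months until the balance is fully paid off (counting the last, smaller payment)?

Monthly rate r = 24.2%/12 = 2.01667% = 0.0201667.
While 3% of the post-interest balance exceeds £25.00, each month B ← (B·(1+r))·(1 − 0.03), i.e. B shrinks by the factor (1+r)·0.97 = 0.98956.
This holds for months 1–219. Entering month 220 the balance is £816.10; 3% of the post-interest balance is now below £25.00, so the flat £25.00 minimum applies from here.
From month 220 a fixed £25.00 at rate r clears £816.10 in 54 more payments. Total: 219 + 54 = 273 months.

273 months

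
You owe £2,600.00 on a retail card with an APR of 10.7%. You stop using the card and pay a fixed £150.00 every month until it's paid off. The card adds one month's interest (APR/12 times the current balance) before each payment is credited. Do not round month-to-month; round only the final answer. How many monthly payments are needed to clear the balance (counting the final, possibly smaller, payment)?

19 payments

Monthly rate r = 10.7%/12 = 0.891667% = 0.00891667.
Recurrence: B ← B·(1+r) − £150.00.
Month 1: interest £23.18; balance after payment £2,473.18.
Month 2: interest £22.05; balance after payment £2,345.24.
Closed form: n = −ln(1 − rB₀/P)/ln(1+r) = −ln(0.84544)/ln(1.00892) ≈ 18.913, so the balance reaches zero during payment 19.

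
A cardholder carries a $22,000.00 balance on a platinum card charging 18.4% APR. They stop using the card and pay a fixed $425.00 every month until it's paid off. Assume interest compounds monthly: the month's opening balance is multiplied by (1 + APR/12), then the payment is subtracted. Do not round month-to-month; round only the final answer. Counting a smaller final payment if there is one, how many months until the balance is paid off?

Monthly rate r = 18.4%/12 = 1.53333% = 0.0153333.
Recurrence: B ← B·(1+r) − $425.00.
Month 1: interest $337.33; balance after payment $21,912.33.
Month 2: interest $335.99; balance after payment $21,823.32.
Closed form: n = −ln(1 − rB₀/P)/ln(1+r) = −ln(0.20627)/ln(1.01533) ≈ 103.736, so the balance reaches zero during payment 104.

104 months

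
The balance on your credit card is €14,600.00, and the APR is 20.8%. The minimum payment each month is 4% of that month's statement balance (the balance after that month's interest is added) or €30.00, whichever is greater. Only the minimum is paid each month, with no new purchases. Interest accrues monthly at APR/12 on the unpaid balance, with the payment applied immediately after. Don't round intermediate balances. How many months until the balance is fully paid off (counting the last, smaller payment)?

159 months

Monthly rate r = 20.8%/12 = 1.73333% = 0.0173333.
While 4% of the post-interest balance exceeds €30.00, each month B ← (B·(1+r))·(1 − 0.04), i.e. B shrinks by the factor (1+r)·0.96 = 0.97664.
This holds for months 1–127. Entering month 128 the balance is €725.50; 4% of the post-interest balance is now below €30.00, so the flat €30.00 minimum applies from here.
From month 128 a fixed €30.00 at rate r clears €725.50 in 32 more payments. Total: 127 + 32 = 159 months.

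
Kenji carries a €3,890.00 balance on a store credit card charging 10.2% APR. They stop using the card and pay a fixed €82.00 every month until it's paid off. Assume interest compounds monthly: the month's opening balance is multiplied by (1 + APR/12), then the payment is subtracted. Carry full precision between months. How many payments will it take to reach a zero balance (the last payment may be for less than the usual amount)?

61 payments

Monthly rate r = 10.2%/12 = 0.85% = 0.0085.
Recurrence: B ← B·(1+r) − €82.00.
Month 1: interest €33.06; balance after payment €3,841.07.
Month 2: interest €32.65; balance after payment €3,791.71.
Closed form: n = −ln(1 − rB₀/P)/ln(1+r) = −ln(0.59677)/ln(1.0085) ≈ 60.990, so the balance reaches zero during payment 61.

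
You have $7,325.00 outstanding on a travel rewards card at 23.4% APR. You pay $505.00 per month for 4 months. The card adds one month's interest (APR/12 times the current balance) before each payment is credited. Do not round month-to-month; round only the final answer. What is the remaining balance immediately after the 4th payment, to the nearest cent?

Monthly rate r = 23.4%/12 = 1.95% = 0.0195.
Each month: B ← B·(1+r) − $505.00.
Month 1: interest $142.84; balance after payment $6,962.84.
Month 2: interest $135.78; balance after payment $6,593.61.
Month 3: interest $128.58; balance after payment $6,217.19.
Month 4: interest $121.24; balance after payment $5,833.42.

$5,833.42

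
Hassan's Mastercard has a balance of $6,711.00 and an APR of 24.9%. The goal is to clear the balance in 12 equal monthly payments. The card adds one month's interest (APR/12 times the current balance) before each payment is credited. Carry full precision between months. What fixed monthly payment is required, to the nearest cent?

$637.52

Monthly rate r = 24.9%/12 = 2.075% = 0.02075.
Level-payment amortization: P = B₀·r / (1 − (1+r)^(−n)) = 6711.00·0.02075 / (1 − 1.02075^(−12)).
Denominator 1 − (1+r)^(−12) = 0.218430979.
P = 139.253 / 0.218430979 ≈ 637.52.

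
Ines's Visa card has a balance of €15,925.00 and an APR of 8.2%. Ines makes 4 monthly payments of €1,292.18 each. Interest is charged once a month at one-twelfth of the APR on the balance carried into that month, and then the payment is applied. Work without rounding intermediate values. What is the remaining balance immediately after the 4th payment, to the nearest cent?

Monthly rate r = 8.2%/12 = 0.683333% = 0.00683333.
Each month: B ← B·(1+r) − €1,292.18.
Month 1: interest €108.82; balance after payment €14,741.64.
Month 2: interest €100.73; balance after payment €13,550.20.
Month 3: interest €92.59; balance after payment €12,350.61.
Month 4: interest €84.40; balance after payment €11,142.82.

€11,142.82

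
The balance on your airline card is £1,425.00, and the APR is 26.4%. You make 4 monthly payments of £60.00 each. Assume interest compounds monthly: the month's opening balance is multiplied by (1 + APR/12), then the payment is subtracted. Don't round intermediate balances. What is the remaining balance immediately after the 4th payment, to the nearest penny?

£1,306.56

Monthly rate r = 26.4%/12 = 2.2% = 0.022.
Each month: B ← B·(1+r) − £60.00.
Month 1: interest £31.35; balance after payment £1,396.35.
Month 2: interest £30.72; balance after payment £1,367.07.
Month 3: interest £30.08; balance after payment £1,337.15.
Month 4: interest £29.42; balance after payment £1,306.56.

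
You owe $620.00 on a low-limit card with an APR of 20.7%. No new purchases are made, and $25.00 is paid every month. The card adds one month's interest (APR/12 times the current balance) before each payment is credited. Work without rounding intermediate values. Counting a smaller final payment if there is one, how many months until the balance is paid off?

33 months

Monthly rate r = 20.7%/12 = 1.725% = 0.01725.
Recurrence: B ← B·(1+r) − $25.00.
Month 1: interest $10.69; balance after payment $605.70.
Month 2: interest $10.45; balance after payment $591.14.
Closed form: n = −ln(1 − rB₀/P)/ln(1+r) = −ln(0.5722)/ln(1.01725) ≈ 32.642, so the balance reaches zero during payment 33.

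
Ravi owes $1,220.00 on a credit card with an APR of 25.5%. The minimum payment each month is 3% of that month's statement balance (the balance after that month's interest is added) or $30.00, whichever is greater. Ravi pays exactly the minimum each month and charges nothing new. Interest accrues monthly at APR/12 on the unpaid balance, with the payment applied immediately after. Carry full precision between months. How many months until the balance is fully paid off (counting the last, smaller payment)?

80 months

Monthly rate r = 25.5%/12 = 2.125% = 0.02125.
While 3% of the post-interest balance exceeds $30.00, each month B ← (B·(1+r))·(1 − 0.03), i.e. B shrinks by the factor (1+r)·0.97 = 0.99061.
This holds for months 1–24. Entering month 25 the balance is $972.86; 3% of the post-interest balance is now below $30.00, so the flat $30.00 minimum applies from here.
From month 25 a fixed $30.00 at rate r clears $972.86 in 56 more payments. Total: 24 + 56 = 80 months.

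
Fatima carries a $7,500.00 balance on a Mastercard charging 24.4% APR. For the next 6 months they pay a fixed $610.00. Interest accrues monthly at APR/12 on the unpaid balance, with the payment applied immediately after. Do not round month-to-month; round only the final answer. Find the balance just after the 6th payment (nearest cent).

$4,611.62

Monthly rate r = 24.4%/12 = 2.03333% = 0.0203333.
Each month: B ← B·(1+r) − $610.00.
Month 1: interest $152.50; balance after payment $7,042.50.
Month 2: interest $143.20; balance after payment $6,575.70.
Month 3: interest $133.71; balance after payment $6,099.40.
Month 4: interest $124.02; balance after payment $5,613.42.
Month 5: interest $114.14; balance after payment $5,117.56.
Month 6: interest $104.06; balance after payment $4,611.62.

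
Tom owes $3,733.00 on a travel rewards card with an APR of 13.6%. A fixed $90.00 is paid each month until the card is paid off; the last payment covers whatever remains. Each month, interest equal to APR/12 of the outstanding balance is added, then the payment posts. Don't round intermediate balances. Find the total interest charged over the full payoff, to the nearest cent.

$1,338.54

Monthly rate r = 13.6%/12 = 1.13333% = 0.0113333.
Payoff takes n = ⌈−ln(1 − rB₀/P)/ln(1+r)⌉ = ⌈56.349⌉ = 57 payments; the last is $31.54.
Total paid = 56·$90.00 + $31.54 = $5,071.54.
Total interest = total paid − principal = $5,071.54 − $3,733.00 = $1,338.54.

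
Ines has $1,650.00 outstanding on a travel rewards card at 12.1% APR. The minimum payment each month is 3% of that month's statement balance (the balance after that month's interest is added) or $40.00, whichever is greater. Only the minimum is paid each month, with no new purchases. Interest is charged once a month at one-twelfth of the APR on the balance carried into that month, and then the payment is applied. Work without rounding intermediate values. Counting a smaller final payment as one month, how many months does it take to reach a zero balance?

Monthly rate r = 12.1%/12 = 1.00833% = 0.0100833.
While 3% of the post-interest balance exceeds $40.00, each month B ← (B·(1+r))·(1 − 0.03), i.e. B shrinks by the factor (1+r)·0.97 = 0.97978.
This holds for months 1–11. Entering month 12 the balance is $1,317.96; 3% of the post-interest balance is now below $40.00, so the flat $40.00 minimum applies from here.
From month 12 a fixed $40.00 at rate r clears $1,317.96 in 41 more payments. Total: 11 + 41 = 52 months.

52 months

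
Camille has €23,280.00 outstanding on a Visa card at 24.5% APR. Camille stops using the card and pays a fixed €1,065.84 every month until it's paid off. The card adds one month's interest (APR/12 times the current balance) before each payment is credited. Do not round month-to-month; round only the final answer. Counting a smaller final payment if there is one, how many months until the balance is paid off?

30 payments

Monthly rate r = 24.5%/12 = 2.04167% = 0.0204167.
Recurrence: B ← B·(1+r) − €1,065.84.
Month 1: interest €475.30; balance after payment €22,689.46.
Month 2: interest €463.24; balance after payment €22,086.86.
Closed form: n = −ln(1 − rB₀/P)/ln(1+r) = −ln(0.55406)/ln(1.02042) ≈ 29.216, so the balance reaches zero during payment 30.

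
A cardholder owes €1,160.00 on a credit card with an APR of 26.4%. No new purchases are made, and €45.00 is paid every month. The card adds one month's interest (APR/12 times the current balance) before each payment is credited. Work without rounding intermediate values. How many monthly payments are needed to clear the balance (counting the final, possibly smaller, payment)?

Monthly rate r = 26.4%/12 = 2.2% = 0.022.
Recurrence: B ← B·(1+r) − €45.00.
Month 1: interest €25.52; balance after payment €1,140.52.
Month 2: interest €25.09; balance after payment €1,120.61.
Closed form: n = −ln(1 − rB₀/P)/ln(1+r) = −ln(0.43289)/ln(1.022) ≈ 38.475, so the balance reaches zero during payment 39.

39 payments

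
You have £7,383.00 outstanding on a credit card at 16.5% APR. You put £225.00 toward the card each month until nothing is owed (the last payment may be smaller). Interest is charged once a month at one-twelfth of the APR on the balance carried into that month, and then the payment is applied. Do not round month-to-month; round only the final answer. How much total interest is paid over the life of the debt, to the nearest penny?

Monthly rate r = 16.5%/12 = 1.375% = 0.01375.
Payoff takes n = ⌈−ln(1 − rB₀/P)/ln(1+r)⌉ = ⌈43.935⌉ = 44 payments; the last is £210.47.
Total paid = 43·£225.00 + £210.47 = £9,885.47.
Total interest = total paid − principal = £9,885.47 − £7,383.00 = £2,502.47.

£2,502.47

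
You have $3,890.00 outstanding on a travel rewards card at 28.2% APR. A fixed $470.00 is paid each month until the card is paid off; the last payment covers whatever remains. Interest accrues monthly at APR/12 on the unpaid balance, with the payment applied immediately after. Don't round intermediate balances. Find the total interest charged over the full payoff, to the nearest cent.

$487.65

Monthly rate r = 28.2%/12 = 2.35% = 0.0235.
Payoff takes n = ⌈−ln(1 − rB₀/P)/ln(1+r)⌉ = ⌈9.312⌉ = 10 payments; the last is $147.65.
Total paid = 9·$470.00 + $147.65 = $4,377.65.
Total interest = total paid − principal = $4,377.65 − $3,890.00 = $487.65.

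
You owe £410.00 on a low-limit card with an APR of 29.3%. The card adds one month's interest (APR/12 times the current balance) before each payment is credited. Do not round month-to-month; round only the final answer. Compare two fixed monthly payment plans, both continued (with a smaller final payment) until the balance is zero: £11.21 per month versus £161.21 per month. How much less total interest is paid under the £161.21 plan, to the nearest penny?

Monthly rate r = 29.3%/12 = 2.44167% = 0.0244167.
At £11.21/mo: n = ⌈−ln(1 − rB₀/P)/ln(1+r)⌉ = 93 payments (last £7.39); total interest = total paid − £410.00 = £628.71.
At £161.21/mo: 3 payments (last £106.45); total interest £18.87.
Interest saved = £628.71 − £18.87 = £609.84.

£609.84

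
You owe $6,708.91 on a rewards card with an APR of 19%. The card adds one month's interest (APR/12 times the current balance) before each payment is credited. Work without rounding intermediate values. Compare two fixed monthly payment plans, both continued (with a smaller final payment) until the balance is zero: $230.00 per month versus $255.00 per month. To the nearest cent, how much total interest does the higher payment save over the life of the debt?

$325.30

Monthly rate r = 19%/12 = 1.58333% = 0.0158333.
At $230.00/mo: n = ⌈−ln(1 − rB₀/P)/ln(1+r)⌉ = 40 payments (last $102.15); total interest = total paid − $6,708.91 = $2,363.24.
At $255.00/mo: 35 payments (last $76.85); total interest $2,037.94.
Interest saved = $2,363.24 − $2,037.94 = $325.30.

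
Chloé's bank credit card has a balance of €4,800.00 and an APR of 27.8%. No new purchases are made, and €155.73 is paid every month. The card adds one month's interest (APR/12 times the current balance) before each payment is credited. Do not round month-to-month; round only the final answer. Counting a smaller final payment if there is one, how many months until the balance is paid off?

55 months

Monthly rate r = 27.8%/12 = 2.31667% = 0.0231667.
Recurrence: B ← B·(1+r) − €155.73.
Month 1: interest €111.20; balance after payment €4,755.47.
Month 2: interest €110.17; balance after payment €4,709.91.
Closed form: n = −ln(1 − rB₀/P)/ln(1+r) = −ln(0.28594)/ln(1.02317) ≈ 54.665, so the balance reaches zero during payment 55.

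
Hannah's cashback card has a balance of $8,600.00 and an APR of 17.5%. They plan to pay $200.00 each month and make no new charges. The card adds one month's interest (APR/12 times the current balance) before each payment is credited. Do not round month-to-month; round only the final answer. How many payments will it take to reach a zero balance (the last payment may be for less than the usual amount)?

69 months

Monthly rate r = 17.5%/12 = 1.45833% = 0.0145833.
Recurrence: B ← B·(1+r) − $200.00.
Month 1: interest $125.42; balance after payment $8,525.42.
Month 2: interest $124.33; balance after payment $8,449.75.
Closed form: n = −ln(1 − rB₀/P)/ln(1+r) = −ln(0.37292)/ln(1.01458) ≈ 68.131, so the balance reaches zero during payment 69.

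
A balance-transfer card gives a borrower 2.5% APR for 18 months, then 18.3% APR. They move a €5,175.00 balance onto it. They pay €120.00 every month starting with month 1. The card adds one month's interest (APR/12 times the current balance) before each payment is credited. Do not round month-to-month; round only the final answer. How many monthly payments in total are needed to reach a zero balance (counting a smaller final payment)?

Promo months 1–18 at r₀ = 2.5%/12 = 0.00208333; months 19+ at r₁ = 18.3%/12 = 0.01525.
After month 18: iterate B ← B·(1+r₀) − €120.00 for 18 months → €3,173.86.
Then at r₁ with €120.00/mo: n₂ = −ln(1 − r₁·B/P)/ln(1+r₁) ≈ 34.12 → 35 more payments.

53 payments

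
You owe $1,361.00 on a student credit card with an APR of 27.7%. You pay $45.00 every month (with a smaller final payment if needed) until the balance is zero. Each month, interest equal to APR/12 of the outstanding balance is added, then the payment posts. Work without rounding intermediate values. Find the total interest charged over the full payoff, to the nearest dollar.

$1,001

Monthly rate r = 27.7%/12 = 2.30833% = 0.0230833.
Payoff takes n = ⌈−ln(1 − rB₀/P)/ln(1+r)⌉ = ⌈52.487⌉ = 53 payments; the last is $22.04.
Total paid = 52·$45.00 + $22.04 = $2,362.04.
Total interest = total paid − principal = $2,362.04 − $1,361.00 = $1,001.04.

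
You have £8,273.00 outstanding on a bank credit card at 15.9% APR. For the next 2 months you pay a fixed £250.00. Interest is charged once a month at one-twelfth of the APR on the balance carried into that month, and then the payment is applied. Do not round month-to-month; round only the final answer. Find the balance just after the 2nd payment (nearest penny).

£7,990.37

Monthly rate r = 15.9%/12 = 1.325% = 0.01325.
Each month: B ← B·(1+r) − £250.00.
Month 1: interest £109.62; balance after payment £8,132.62.
Month 2: interest £107.76; balance after payment £7,990.37.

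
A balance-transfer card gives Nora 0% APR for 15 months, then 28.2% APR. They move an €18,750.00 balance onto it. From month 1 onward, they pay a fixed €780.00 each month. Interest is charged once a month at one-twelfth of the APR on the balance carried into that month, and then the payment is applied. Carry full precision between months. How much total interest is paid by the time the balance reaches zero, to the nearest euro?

€970

Promo months 1–15 at r₀ = 0%/12 = 0; months 16+ at r₁ = 28.2%/12 = 0.0235.
After month 15 (no interest yet): B = €18,750.00 − 15·€780.00 = €7,050.00.
Then at r₁ with €780.00/mo: n₂ = −ln(1 − r₁·B/P)/ln(1+r₁) ≈ 10.28 → 11 more payments.
Total paid = 25·€780.00 + €219.71 = €19,719.71; interest = €19,719.71 − €18,750.00 = €969.71.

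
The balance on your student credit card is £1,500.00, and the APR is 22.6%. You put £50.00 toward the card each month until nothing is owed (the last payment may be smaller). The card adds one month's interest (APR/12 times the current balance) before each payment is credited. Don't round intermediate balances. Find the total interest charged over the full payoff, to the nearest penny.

Monthly rate r = 22.6%/12 = 1.88333% = 0.0188333.
Payoff takes n = ⌈−ln(1 − rB₀/P)/ln(1+r)⌉ = ⌈44.614⌉ = 45 payments; the last is £30.79.
Total paid = 44·£50.00 + £30.79 = £2,230.79.
Total interest = total paid − principal = £2,230.79 − £1,500.00 = £730.79.

£730.79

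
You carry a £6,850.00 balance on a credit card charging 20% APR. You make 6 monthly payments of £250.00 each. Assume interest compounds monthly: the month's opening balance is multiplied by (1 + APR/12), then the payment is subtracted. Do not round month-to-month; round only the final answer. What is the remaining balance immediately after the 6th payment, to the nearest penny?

Monthly rate r = 20%/12 = 1.66667% = 0.0166667.
Each month: B ← B·(1+r) − £250.00.
Month 1: interest £114.17; balance after payment £6,714.17.
Month 2: interest £111.90; balance after payment £6,576.07.
Month 3: interest £109.60; balance after payment £6,435.67.
Month 4: interest £107.26; balance after payment £6,292.93.
Month 5: interest £104.88; balance after payment £6,147.81.
Month 6: interest £102.46; balance after payment £6,000.28.

£6,000.28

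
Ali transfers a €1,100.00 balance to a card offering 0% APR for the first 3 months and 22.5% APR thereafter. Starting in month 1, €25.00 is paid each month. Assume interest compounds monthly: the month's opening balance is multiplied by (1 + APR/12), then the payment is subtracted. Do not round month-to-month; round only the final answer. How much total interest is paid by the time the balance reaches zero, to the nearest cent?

€945.62

Promo months 1–3 at r₀ = 0%/12 = 0; months 4+ at r₁ = 22.5%/12 = 0.01875.
After month 3 (no interest yet): B = €1,100.00 − 3·€25.00 = €1,025.00.
Then at r₁ with €25.00/mo: n₂ = −ln(1 − r₁·B/P)/ln(1+r₁) ≈ 78.82 → 79 more payments.
Total paid = 81·€25.00 + €20.62 = €2,045.62; interest = €2,045.62 − €1,100.00 = €945.62.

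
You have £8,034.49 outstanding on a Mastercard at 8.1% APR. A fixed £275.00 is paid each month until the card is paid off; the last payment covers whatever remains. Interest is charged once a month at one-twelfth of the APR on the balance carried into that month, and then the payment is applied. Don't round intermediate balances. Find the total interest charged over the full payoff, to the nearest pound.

Monthly rate r = 8.1%/12 = 0.675% = 0.00675.
Payoff takes n = ⌈−ln(1 − rB₀/P)/ln(1+r)⌉ = ⌈32.652⌉ = 33 payments; the last is £179.59.
Total paid = 32·£275.00 + £179.59 = £8,979.59.
Total interest = total paid − principal = £8,979.59 − £8,034.49 = £945.10.

£945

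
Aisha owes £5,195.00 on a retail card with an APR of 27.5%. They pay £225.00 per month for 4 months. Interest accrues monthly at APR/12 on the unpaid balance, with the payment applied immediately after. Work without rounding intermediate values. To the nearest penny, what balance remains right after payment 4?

£4,756.42

Monthly rate r = 27.5%/12 = 2.29167% = 0.0229167.
Each month: B ← B·(1+r) − £225.00.
Month 1: interest £119.05; balance after payment £5,089.05.
Month 2: interest £116.62; balance after payment £4,980.68.
Month 3: interest £114.14; balance after payment £4,869.82.
Month 4: interest £111.60; balance after payment £4,756.42.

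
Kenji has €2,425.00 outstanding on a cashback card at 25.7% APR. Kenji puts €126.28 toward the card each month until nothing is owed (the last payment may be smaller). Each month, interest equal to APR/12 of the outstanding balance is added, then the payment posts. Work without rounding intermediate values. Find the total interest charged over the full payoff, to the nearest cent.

Monthly rate r = 25.7%/12 = 2.14167% = 0.0214167.
Payoff takes n = ⌈−ln(1 − rB₀/P)/ln(1+r)⌉ = ⌈25.001⌉ = 26 payments; the last is €0.16.
Total paid = 25·€126.28 + €0.16 = €3,157.16.
Total interest = total paid − principal = €3,157.16 − €2,425.00 = €732.16.

€732.16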